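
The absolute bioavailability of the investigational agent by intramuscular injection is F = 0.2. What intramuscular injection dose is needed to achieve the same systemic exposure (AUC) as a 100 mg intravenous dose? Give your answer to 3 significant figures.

For equal systemic exposure: F × D_ev = D_iv
D_ev = D_iv / F = 100 / 0.2 = 500 mg

D_intramuscular = 500 mg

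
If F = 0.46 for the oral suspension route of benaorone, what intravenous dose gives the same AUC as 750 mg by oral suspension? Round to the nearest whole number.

Systemic exposure from an extravascular dose = F × D_ev, so the equivalent IV dose is F × D_ev.
D_iv = F × D_ev = 0.46 × 750 = 345 mg

D_iv = 345 mg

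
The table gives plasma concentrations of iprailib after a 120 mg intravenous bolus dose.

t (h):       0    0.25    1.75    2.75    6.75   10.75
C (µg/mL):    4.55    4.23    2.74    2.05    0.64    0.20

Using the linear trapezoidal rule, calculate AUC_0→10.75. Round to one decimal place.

Trapezoidal AUC_0→10.75:
  [0→0.25]: (4.55+4.23)/2 × 0.25 = 1.0975
  [0.25→1.75]: (4.23+2.74)/2 × 1.5 = 5.2275
  [1.75→2.75]: (2.74+2.05)/2 × 1 = 2.395
  [2.75→6.75]: (2.05+0.64)/2 × 4 = 5.38
  [6.75→10.75]: (0.64+0.20)/2 × 4 = 1.68
  Sum = 15.78 µg/mL·h

AUC = 15.8 µg/mL·h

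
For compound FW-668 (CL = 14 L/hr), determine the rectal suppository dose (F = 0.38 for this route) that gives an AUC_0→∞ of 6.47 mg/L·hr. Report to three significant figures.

Dose = 238 mg

Dose = CL × AUC_0→∞ / F
     = 14 × 6.47 / 0.38 = 238.368 mg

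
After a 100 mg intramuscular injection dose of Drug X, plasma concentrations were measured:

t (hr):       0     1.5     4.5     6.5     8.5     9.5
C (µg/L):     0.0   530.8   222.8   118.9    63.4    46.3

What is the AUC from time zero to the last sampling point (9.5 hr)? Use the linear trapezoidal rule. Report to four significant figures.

AUC = 2107 µg/L·hr

Trapezoidal AUC_0→9.5:
  [0→1.5]: (0.0+530.8)/2 × 1.5 = 398.1
  [1.5→4.5]: (530.8+222.8)/2 × 3 = 1130.4
  [4.5→6.5]: (222.8+118.9)/2 × 2 = 341.7
  [6.5→8.5]: (118.9+63.4)/2 × 2 = 182.3
  [8.5→9.5]: (63.4+46.3)/2 × 1 = 54.85
  Sum = 2107.35 µg/L·hr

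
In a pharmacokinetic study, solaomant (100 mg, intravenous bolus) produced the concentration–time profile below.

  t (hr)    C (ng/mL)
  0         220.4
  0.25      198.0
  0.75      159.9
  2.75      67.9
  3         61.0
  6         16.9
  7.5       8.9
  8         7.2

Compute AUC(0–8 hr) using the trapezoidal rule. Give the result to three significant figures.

Trapezoidal AUC_0→8:
  [0→0.25]: (220.4+198.0)/2 × 0.25 = 52.3
  [0.25→0.75]: (198.0+159.9)/2 × 0.5 = 89.475
  [0.75→2.75]: (159.9+67.9)/2 × 2 = 227.8
  [2.75→3]: (67.9+61.0)/2 × 0.25 = 16.1125
  [3→6]: (61.0+16.9)/2 × 3 = 116.85
  [6→7.5]: (16.9+8.9)/2 × 1.5 = 19.35
  [7.5→8]: (8.9+7.2)/2 × 0.5 = 4.025
  Sum = 525.9125 ng/mL·hr

AUC = 526 ng/mL·hr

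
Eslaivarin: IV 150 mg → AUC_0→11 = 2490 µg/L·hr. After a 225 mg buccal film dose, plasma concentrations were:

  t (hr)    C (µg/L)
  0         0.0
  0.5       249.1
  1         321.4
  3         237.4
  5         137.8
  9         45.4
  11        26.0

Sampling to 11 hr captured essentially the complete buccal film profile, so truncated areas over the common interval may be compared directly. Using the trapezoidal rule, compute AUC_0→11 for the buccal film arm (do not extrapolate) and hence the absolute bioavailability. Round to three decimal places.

Trapezoidal AUC_0→11 (buccal film):
  [0→0.5]: (0.0+249.1)/2 × 0.5 = 62.275
  [0.5→1]: (249.1+321.4)/2 × 0.5 = 142.625
  [1→3]: (321.4+237.4)/2 × 2 = 558.8
  [3→5]: (237.4+137.8)/2 × 2 = 375.2
  [5→9]: (137.8+45.4)/2 × 4 = 366.4
  [9→11]: (45.4+26.0)/2 × 2 = 71.4
  Sum = 1576.7 µg/L·hr
F = (AUC_ev/D_ev)/(AUC_iv/D_iv) = (1576.7/225)/(2490/150) = 7.00756/16.6 = 0.4221

F = 0.422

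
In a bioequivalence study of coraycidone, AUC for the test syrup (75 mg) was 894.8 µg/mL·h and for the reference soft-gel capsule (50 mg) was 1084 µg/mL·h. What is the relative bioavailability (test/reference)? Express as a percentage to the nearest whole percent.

F_rel = 55%

F_rel = (AUC_test/D_test) / (AUC_ref/D_ref)
      = (894.8/75) / (1084/50)
      = 11.9307 / 21.68 = 0.5503 = 55.03%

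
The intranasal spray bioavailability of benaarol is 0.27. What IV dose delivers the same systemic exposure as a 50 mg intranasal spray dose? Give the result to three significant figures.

Systemic exposure from an extravascular dose = F × D_ev, so the equivalent IV dose is F × D_ev.
D_iv = F × D_ev = 0.27 × 50 = 13.5 mg

D_iv = 13.5 mg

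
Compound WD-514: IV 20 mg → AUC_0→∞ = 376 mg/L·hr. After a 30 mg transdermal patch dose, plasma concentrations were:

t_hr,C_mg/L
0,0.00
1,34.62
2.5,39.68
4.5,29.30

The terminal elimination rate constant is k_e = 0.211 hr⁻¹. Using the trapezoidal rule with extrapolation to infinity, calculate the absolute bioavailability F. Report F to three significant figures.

Trapezoidal AUC_0→4.5 (transdermal patch):
  [0→1]: (0.00+34.62)/2 × 1 = 17.31
  [1→2.5]: (34.62+39.68)/2 × 1.5 = 55.725
  [2.5→4.5]: (39.68+29.30)/2 × 2 = 68.98
  Sum = 142.015 mg/L·hr
Tail: C_last/k_e = 29.30/0.211 = 138.863
AUC_0→∞ (transdermal patch) = 142.015 + 138.863 = 280.878 mg/L·hr
F = (AUC_ev/D_ev)/(AUC_iv/D_iv) = (280.878/30)/(376/20) = 9.3626/18.8 = 0.4980

F = 0.498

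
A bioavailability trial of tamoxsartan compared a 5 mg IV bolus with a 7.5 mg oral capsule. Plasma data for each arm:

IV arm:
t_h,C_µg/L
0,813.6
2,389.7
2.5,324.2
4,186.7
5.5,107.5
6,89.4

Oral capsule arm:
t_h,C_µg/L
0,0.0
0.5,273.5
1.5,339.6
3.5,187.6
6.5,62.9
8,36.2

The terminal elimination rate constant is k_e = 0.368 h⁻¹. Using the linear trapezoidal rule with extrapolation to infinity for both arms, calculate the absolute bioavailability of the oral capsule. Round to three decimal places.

Trapezoidal AUC_0→6 (IV):
  [0→2]: (813.6+389.7)/2 × 2 = 1203.3
  [2→2.5]: (389.7+324.2)/2 × 0.5 = 178.475
  [2.5→4]: (324.2+186.7)/2 × 1.5 = 383.175
  [4→5.5]: (186.7+107.5)/2 × 1.5 = 220.65
  [5.5→6]: (107.5+89.4)/2 × 0.5 = 49.225
  Sum = 2034.825 µg/L·h
IV tail: 89.4/0.368 = 242.935; AUC_iv,0→∞ = 2034.825 + 242.935 = 2277.76 µg/L·h
Trapezoidal AUC_0→8 (oral capsule):
  [0→0.5]: (0.0+273.5)/2 × 0.5 = 68.375
  [0.5→1.5]: (273.5+339.6)/2 × 1 = 306.55
  [1.5→3.5]: (339.6+187.6)/2 × 2 = 527.2
  [3.5→6.5]: (187.6+62.9)/2 × 3 = 375.75
  [6.5→8]: (62.9+36.2)/2 × 1.5 = 74.325
  Sum = 1352.2 µg/L·h
oral capsule tail: 36.2/0.368 = 98.370; AUC_ev,0→∞ = 1352.2 + 98.370 = 1450.57 µg/L·h
F = (AUC_ev/D_ev)/(AUC_iv/D_iv) = (1450.57/7.5)/(2277.76/5) = 193.409/455.552 = 0.4246

F = 0.425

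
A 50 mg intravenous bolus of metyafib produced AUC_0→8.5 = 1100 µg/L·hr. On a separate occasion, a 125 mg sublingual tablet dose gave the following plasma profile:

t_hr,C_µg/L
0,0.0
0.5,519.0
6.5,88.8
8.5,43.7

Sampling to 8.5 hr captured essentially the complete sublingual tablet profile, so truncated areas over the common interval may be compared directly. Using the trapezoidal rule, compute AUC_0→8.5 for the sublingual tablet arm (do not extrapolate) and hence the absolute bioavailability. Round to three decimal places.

Trapezoidal AUC_0→8.5 (sublingual tablet):
  [0→0.5]: (0.0+519.0)/2 × 0.5 = 129.75
  [0.5→6.5]: (519.0+88.8)/2 × 6 = 1823.4
  [6.5→8.5]: (88.8+43.7)/2 × 2 = 132.5
  Sum = 2085.65 µg/L·hr
F = (AUC_ev/D_ev)/(AUC_iv/D_iv) = (2085.65/125)/(1100/50) = 16.6852/22 = 0.7584

F = 0.758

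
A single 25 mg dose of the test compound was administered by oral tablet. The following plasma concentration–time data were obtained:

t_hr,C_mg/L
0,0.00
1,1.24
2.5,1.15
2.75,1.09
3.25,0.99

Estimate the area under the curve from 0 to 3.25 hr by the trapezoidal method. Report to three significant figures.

Trapezoidal AUC_0→3.25:
  [0→1]: (0.00+1.24)/2 × 1 = 0.62
  [1→2.5]: (1.24+1.15)/2 × 1.5 = 1.7925
  [2.5→2.75]: (1.15+1.09)/2 × 0.25 = 0.28
  [2.75→3.25]: (1.09+0.99)/2 × 0.5 = 0.52
  Sum = 3.2125 mg/L·hr

AUC = 3.21 mg/L·hr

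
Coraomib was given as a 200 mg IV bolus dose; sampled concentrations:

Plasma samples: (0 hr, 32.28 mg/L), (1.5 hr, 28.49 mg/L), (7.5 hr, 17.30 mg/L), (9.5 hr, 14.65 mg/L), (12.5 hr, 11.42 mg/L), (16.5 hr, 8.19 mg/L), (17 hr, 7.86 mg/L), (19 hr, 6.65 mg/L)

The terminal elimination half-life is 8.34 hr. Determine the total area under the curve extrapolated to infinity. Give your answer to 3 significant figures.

Trapezoidal AUC_0→19:
  [0→1.5]: (32.28+28.49)/2 × 1.5 = 45.5775
  [1.5→7.5]: (28.49+17.30)/2 × 6 = 137.37
  [7.5→9.5]: (17.30+14.65)/2 × 2 = 31.95
  [9.5→12.5]: (14.65+11.42)/2 × 3 = 39.105
  [12.5→16.5]: (11.42+8.19)/2 × 4 = 39.22
  [16.5→17]: (8.19+7.86)/2 × 0.5 = 4.0125
  [17→19]: (7.86+6.65)/2 × 2 = 14.51
  Sum = 311.745 mg/L·hr
k_e = ln2 / t½ = 0.693147 / 8.34 = 0.0831 hr^-1
Extrapolated tail: C_last / k_e = 6.65 / 0.0831 = 80.024
AUC_0→∞ = 311.745 + 80.024 = 391.769 mg/L·hr

AUC = 392 mg/L·hr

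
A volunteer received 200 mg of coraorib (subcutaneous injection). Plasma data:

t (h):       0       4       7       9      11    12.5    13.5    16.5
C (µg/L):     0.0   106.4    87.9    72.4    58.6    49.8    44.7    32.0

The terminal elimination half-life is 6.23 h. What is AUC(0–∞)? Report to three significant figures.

Trapezoidal AUC_0→16.5:
  [0→4]: (0.0+106.4)/2 × 4 = 212.8
  [4→7]: (106.4+87.9)/2 × 3 = 291.45
  [7→9]: (87.9+72.4)/2 × 2 = 160.3
  [9→11]: (72.4+58.6)/2 × 2 = 131.0
  [11→12.5]: (58.6+49.8)/2 × 1.5 = 81.3
  [12.5→13.5]: (49.8+44.7)/2 × 1 = 47.25
  [13.5→16.5]: (44.7+32.0)/2 × 3 = 115.05
  Sum = 1039.15 µg/L·h
k_e = ln2 / t½ = 0.693147 / 6.23 = 0.1113 h^-1
Extrapolated tail: C_last / k_e = 32.0 / 0.1113 = 287.511
AUC_0→∞ = 1039.15 + 287.511 = 1326.661 µg/L·h

AUC = 1330 µg/L·h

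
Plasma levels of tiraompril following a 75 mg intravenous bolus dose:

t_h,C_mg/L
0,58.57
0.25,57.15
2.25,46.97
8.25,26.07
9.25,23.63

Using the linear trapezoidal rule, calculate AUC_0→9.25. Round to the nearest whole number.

AUC = 363 mg/L·h

Trapezoidal AUC_0→9.25:
  [0→0.25]: (58.57+57.15)/2 × 0.25 = 14.465
  [0.25→2.25]: (57.15+46.97)/2 × 2 = 104.12
  [2.25→8.25]: (46.97+26.07)/2 × 6 = 219.12
  [8.25→9.25]: (26.07+23.63)/2 × 1 = 24.85
  Sum = 362.555 mg/L·h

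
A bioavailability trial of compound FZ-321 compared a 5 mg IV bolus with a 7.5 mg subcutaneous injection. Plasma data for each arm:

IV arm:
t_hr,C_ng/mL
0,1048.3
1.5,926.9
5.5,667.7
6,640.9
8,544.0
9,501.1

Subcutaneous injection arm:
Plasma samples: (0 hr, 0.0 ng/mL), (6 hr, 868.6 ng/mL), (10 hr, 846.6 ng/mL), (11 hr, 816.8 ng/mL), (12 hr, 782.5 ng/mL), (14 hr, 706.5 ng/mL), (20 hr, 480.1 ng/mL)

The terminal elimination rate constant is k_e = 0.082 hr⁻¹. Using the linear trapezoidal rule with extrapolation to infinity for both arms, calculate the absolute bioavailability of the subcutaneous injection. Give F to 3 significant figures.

F = 0.966

Trapezoidal AUC_0→9 (IV):
  [0→1.5]: (1048.3+926.9)/2 × 1.5 = 1481.4
  [1.5→5.5]: (926.9+667.7)/2 × 4 = 3189.2
  [5.5→6]: (667.7+640.9)/2 × 0.5 = 327.15
  [6→8]: (640.9+544.0)/2 × 2 = 1184.9
  [8→9]: (544.0+501.1)/2 × 1 = 522.55
  Sum = 6705.2 ng/mL·hr
IV tail: 501.1/0.082 = 6110.976; AUC_iv,0→∞ = 6705.2 + 6110.976 = 12816.176 ng/mL·hr
Trapezoidal AUC_0→20 (subcutaneous injection):
  [0→6]: (0.0+868.6)/2 × 6 = 2605.8
  [6→10]: (868.6+846.6)/2 × 4 = 3430.4
  [10→11]: (846.6+816.8)/2 × 1 = 831.7
  [11→12]: (816.8+782.5)/2 × 1 = 799.65
  [12→14]: (782.5+706.5)/2 × 2 = 1489.0
  [14→20]: (706.5+480.1)/2 × 6 = 3559.8
  Sum = 12716.35 ng/mL·hr
subcutaneous injection tail: 480.1/0.082 = 5854.878; AUC_ev,0→∞ = 12716.35 + 5854.878 = 18571.228 ng/mL·hr
F = (AUC_ev/D_ev)/(AUC_iv/D_iv) = (18571.228/7.5)/(12816.176/5) = 2476.16/2563.2352 = 0.9660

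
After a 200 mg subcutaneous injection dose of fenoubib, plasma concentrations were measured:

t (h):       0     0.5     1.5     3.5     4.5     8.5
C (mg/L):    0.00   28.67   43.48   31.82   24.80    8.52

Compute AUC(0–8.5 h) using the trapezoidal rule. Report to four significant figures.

AUC = 213.5 mg/L·h

Trapezoidal AUC_0→8.5:
  [0→0.5]: (0.00+28.67)/2 × 0.5 = 7.1675
  [0.5→1.5]: (28.67+43.48)/2 × 1 = 36.075
  [1.5→3.5]: (43.48+31.82)/2 × 2 = 75.3
  [3.5→4.5]: (31.82+24.80)/2 × 1 = 28.31
  [4.5→8.5]: (24.80+8.52)/2 × 4 = 66.64
  Sum = 213.4925 mg/L·h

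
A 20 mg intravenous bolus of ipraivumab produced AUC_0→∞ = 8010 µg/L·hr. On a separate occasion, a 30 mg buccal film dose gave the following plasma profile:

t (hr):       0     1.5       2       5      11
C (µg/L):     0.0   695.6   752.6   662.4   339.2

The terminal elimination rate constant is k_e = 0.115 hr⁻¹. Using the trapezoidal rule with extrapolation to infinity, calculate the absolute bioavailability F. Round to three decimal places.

Trapezoidal AUC_0→11 (buccal film):
  [0→1.5]: (0.0+695.6)/2 × 1.5 = 521.7
  [1.5→2]: (695.6+752.6)/2 × 0.5 = 362.05
  [2→5]: (752.6+662.4)/2 × 3 = 2122.5
  [5→11]: (662.4+339.2)/2 × 6 = 3004.8
  Sum = 6011.05 µg/L·hr
Tail: C_last/k_e = 339.2/0.115 = 2949.565
AUC_0→∞ (buccal film) = 6011.05 + 2949.565 = 8960.615 µg/L·hr
F = (AUC_ev/D_ev)/(AUC_iv/D_iv) = (8960.615/30)/(8010/20) = 298.687/400.5 = 0.7458

F = 0.746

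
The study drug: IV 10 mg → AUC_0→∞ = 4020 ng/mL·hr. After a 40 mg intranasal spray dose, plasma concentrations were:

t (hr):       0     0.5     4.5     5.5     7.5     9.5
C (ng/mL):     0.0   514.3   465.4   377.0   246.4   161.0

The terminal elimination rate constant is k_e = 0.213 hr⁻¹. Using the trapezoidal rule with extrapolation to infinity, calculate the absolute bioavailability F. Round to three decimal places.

Trapezoidal AUC_0→9.5 (intranasal spray):
  [0→0.5]: (0.0+514.3)/2 × 0.5 = 128.575
  [0.5→4.5]: (514.3+465.4)/2 × 4 = 1959.4
  [4.5→5.5]: (465.4+377.0)/2 × 1 = 421.2
  [5.5→7.5]: (377.0+246.4)/2 × 2 = 623.4
  [7.5→9.5]: (246.4+161.0)/2 × 2 = 407.4
  Sum = 3539.975 ng/mL·hr
Tail: C_last/k_e = 161.0/0.213 = 755.869
AUC_0→∞ (intranasal spray) = 3539.975 + 755.869 = 4295.844 ng/mL·hr
F = (AUC_ev/D_ev)/(AUC_iv/D_iv) = (4295.844/40)/(4020/10) = 107.3961/402 = 0.2672

F = 0.267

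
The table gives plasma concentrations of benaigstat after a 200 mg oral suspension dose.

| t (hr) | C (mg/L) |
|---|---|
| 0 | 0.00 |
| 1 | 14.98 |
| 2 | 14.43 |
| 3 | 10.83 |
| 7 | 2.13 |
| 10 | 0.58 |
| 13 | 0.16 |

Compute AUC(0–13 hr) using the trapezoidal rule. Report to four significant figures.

AUC = 65.92 mg/L·hr

Trapezoidal AUC_0→13:
  [0→1]: (0.00+14.98)/2 × 1 = 7.49
  [1→2]: (14.98+14.43)/2 × 1 = 14.705
  [2→3]: (14.43+10.83)/2 × 1 = 12.63
  [3→7]: (10.83+2.13)/2 × 4 = 25.92
  [7→10]: (2.13+0.58)/2 × 3 = 4.065
  [10→13]: (0.58+0.16)/2 × 3 = 1.11
  Sum = 65.92 mg/L·hr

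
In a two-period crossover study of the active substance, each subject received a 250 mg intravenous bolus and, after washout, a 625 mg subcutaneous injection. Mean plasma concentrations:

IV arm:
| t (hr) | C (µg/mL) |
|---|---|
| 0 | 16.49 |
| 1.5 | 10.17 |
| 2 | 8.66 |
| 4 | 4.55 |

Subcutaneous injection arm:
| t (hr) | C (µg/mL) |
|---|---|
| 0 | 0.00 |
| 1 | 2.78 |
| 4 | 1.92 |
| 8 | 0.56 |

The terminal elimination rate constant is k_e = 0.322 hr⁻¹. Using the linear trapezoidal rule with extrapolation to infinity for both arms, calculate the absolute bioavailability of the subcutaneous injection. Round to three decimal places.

Trapezoidal AUC_0→4 (IV):
  [0→1.5]: (16.49+10.17)/2 × 1.5 = 19.995
  [1.5→2]: (10.17+8.66)/2 × 0.5 = 4.7075
  [2→4]: (8.66+4.55)/2 × 2 = 13.21
  Sum = 37.9125 µg/mL·hr
IV tail: 4.55/0.322 = 14.130; AUC_iv,0→∞ = 37.9125 + 14.130 = 52.0425 µg/mL·hr
Trapezoidal AUC_0→8 (subcutaneous injection):
  [0→1]: (0.00+2.78)/2 × 1 = 1.39
  [1→4]: (2.78+1.92)/2 × 3 = 7.05
  [4→8]: (1.92+0.56)/2 × 4 = 4.96
  Sum = 13.4 µg/mL·hr
subcutaneous injection tail: 0.56/0.322 = 1.739; AUC_ev,0→∞ = 13.4 + 1.739 = 15.139 µg/mL·hr
F = (AUC_ev/D_ev)/(AUC_iv/D_iv) = (15.139/625)/(52.0425/250) = 0.0242224/0.20817 = 0.1164

F = 0.116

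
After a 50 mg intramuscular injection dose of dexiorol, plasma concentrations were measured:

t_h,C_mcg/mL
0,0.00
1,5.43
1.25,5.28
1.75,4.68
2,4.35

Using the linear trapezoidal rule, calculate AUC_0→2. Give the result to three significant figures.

AUC = 7.67 mcg/mL·h

Trapezoidal AUC_0→2:
  [0→1]: (0.00+5.43)/2 × 1 = 2.715
  [1→1.25]: (5.43+5.28)/2 × 0.25 = 1.33875
  [1.25→1.75]: (5.28+4.68)/2 × 0.5 = 2.49
  [1.75→2]: (4.68+4.35)/2 × 0.25 = 1.12875
  Sum = 7.6725 mcg/mL·h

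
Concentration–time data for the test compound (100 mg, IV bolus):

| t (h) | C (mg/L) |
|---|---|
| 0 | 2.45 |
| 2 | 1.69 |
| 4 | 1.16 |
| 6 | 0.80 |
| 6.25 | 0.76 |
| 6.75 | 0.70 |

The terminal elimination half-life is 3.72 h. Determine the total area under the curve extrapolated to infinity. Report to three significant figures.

Trapezoidal AUC_0→6.75:
  [0→2]: (2.45+1.69)/2 × 2 = 4.14
  [2→4]: (1.69+1.16)/2 × 2 = 2.85
  [4→6]: (1.16+0.80)/2 × 2 = 1.96
  [6→6.25]: (0.80+0.76)/2 × 0.25 = 0.195
  [6.25→6.75]: (0.76+0.70)/2 × 0.5 = 0.365
  Sum = 9.51 mg/L·h
k_e = ln2 / t½ = 0.693147 / 3.72 = 0.1863 h^-1
Extrapolated tail: C_last / k_e = 0.70 / 0.1863 = 3.757
AUC_0→∞ = 9.51 + 3.757 = 13.267 mg/L·h

AUC = 13.3 mg/L·h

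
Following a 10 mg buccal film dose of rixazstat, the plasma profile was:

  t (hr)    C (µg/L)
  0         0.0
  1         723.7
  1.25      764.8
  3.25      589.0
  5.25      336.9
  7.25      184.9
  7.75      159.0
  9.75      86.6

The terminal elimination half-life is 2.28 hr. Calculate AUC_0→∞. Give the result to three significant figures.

Trapezoidal AUC_0→9.75:
  [0→1]: (0.0+723.7)/2 × 1 = 361.85
  [1→1.25]: (723.7+764.8)/2 × 0.25 = 186.0625
  [1.25→3.25]: (764.8+589.0)/2 × 2 = 1353.8
  [3.25→5.25]: (589.0+336.9)/2 × 2 = 925.9
  [5.25→7.25]: (336.9+184.9)/2 × 2 = 521.8
  [7.25→7.75]: (184.9+159.0)/2 × 0.5 = 85.975
  [7.75→9.75]: (159.0+86.6)/2 × 2 = 245.6
  Sum = 3680.9875 µg/L·hr
k_e = ln2 / t½ = 0.693147 / 2.28 = 0.3040 hr^-1
Extrapolated tail: C_last / k_e = 86.6 / 0.304 = 284.868
AUC_0→∞ = 3680.9875 + 284.868 = 3965.8555 µg/L·hr

AUC = 3970 µg/L·hr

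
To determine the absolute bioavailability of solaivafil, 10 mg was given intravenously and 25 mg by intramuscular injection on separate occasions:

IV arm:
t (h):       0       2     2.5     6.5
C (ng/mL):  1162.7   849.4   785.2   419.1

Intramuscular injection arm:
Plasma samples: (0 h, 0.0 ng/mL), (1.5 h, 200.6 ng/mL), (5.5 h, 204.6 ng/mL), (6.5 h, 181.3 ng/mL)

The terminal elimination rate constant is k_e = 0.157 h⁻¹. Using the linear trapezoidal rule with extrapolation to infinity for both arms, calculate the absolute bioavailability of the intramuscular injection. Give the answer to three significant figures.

Trapezoidal AUC_0→6.5 (IV):
  [0→2]: (1162.7+849.4)/2 × 2 = 2012.1
  [2→2.5]: (849.4+785.2)/2 × 0.5 = 408.65
  [2.5→6.5]: (785.2+419.1)/2 × 4 = 2408.6
  Sum = 4829.35 ng/mL·h
IV tail: 419.1/0.157 = 2669.427; AUC_iv,0→∞ = 4829.35 + 2669.427 = 7498.777 ng/mL·h
Trapezoidal AUC_0→6.5 (intramuscular injection):
  [0→1.5]: (0.0+200.6)/2 × 1.5 = 150.45
  [1.5→5.5]: (200.6+204.6)/2 × 4 = 810.4
  [5.5→6.5]: (204.6+181.3)/2 × 1 = 192.95
  Sum = 1153.8 ng/mL·h
intramuscular injection tail: 181.3/0.157 = 1154.777; AUC_ev,0→∞ = 1153.8 + 1154.777 = 2308.577 ng/mL·h
F = (AUC_ev/D_ev)/(AUC_iv/D_iv) = (2308.577/25)/(7498.777/10) = 92.34308/749.8777 = 0.1231

F = 0.123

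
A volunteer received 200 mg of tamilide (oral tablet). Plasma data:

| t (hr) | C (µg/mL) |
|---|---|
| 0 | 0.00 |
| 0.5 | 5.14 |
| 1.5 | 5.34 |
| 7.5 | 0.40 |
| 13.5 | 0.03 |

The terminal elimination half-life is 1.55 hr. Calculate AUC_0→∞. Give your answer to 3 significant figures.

AUC = 25.1 µg/mL·hr

Trapezoidal AUC_0→13.5:
  [0→0.5]: (0.00+5.14)/2 × 0.5 = 1.285
  [0.5→1.5]: (5.14+5.34)/2 × 1 = 5.24
  [1.5→7.5]: (5.34+0.40)/2 × 6 = 17.22
  [7.5→13.5]: (0.40+0.03)/2 × 6 = 1.29
  Sum = 25.035 µg/mL·hr
k_e = ln2 / t½ = 0.693147 / 1.55 = 0.4472 hr^-1
Extrapolated tail: C_last / k_e = 0.03 / 0.4472 = 0.067
AUC_0→∞ = 25.035 + 0.067 = 25.102 µg/mL·hr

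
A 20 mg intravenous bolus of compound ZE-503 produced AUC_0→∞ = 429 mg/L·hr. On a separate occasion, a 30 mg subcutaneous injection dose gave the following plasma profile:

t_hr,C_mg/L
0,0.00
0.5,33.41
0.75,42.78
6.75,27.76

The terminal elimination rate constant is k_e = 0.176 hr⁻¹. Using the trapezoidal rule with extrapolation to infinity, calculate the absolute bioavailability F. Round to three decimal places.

Trapezoidal AUC_0→6.75 (subcutaneous injection):
  [0→0.5]: (0.00+33.41)/2 × 0.5 = 8.3525
  [0.5→0.75]: (33.41+42.78)/2 × 0.25 = 9.52375
  [0.75→6.75]: (42.78+27.76)/2 × 6 = 211.62
  Sum = 229.49625 mg/L·hr
Tail: C_last/k_e = 27.76/0.176 = 157.727
AUC_0→∞ (subcutaneous injection) = 229.49625 + 157.727 = 387.22325 mg/L·hr
F = (AUC_ev/D_ev)/(AUC_iv/D_iv) = (387.22325/30)/(429/20) = 12.9074/21.45 = 0.6017

F = 0.602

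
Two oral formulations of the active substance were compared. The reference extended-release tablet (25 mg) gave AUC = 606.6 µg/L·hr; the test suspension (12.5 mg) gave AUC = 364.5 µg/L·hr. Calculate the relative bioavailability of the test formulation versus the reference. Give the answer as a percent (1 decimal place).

F_rel = (AUC_test/D_test) / (AUC_ref/D_ref)
      = (364.5/12.5) / (606.6/25)
      = 29.16 / 24.264 = 1.2018 = 120.18%

F_rel = 120.2%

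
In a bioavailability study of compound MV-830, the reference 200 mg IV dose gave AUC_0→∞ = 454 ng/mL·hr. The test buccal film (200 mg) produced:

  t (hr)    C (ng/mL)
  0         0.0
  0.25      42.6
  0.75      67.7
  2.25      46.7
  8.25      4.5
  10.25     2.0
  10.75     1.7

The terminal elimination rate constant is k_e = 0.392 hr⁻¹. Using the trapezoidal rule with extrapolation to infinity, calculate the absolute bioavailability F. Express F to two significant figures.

Trapezoidal AUC_0→10.75 (buccal film):
  [0→0.25]: (0.0+42.6)/2 × 0.25 = 5.325
  [0.25→0.75]: (42.6+67.7)/2 × 0.5 = 27.575
  [0.75→2.25]: (67.7+46.7)/2 × 1.5 = 85.8
  [2.25→8.25]: (46.7+4.5)/2 × 6 = 153.6
  [8.25→10.25]: (4.5+2.0)/2 × 2 = 6.5
  [10.25→10.75]: (2.0+1.7)/2 × 0.5 = 0.925
  Sum = 279.725 ng/mL·hr
Tail: C_last/k_e = 1.7/0.392 = 4.337
AUC_0→∞ (buccal film) = 279.725 + 4.337 = 284.062 ng/mL·hr
F = (AUC_ev/D_ev)/(AUC_iv/D_iv) = (284.062/200)/(454/200) = 1.42031/2.27 = 0.6257

F = 0.63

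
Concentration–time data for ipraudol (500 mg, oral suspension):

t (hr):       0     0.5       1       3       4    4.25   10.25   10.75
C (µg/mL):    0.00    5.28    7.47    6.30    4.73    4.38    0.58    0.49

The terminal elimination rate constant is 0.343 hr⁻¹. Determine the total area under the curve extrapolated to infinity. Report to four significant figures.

Trapezoidal AUC_0→10.75:
  [0→0.5]: (0.00+5.28)/2 × 0.5 = 1.32
  [0.5→1]: (5.28+7.47)/2 × 0.5 = 3.1875
  [1→3]: (7.47+6.30)/2 × 2 = 13.77
  [3→4]: (6.30+4.73)/2 × 1 = 5.515
  [4→4.25]: (4.73+4.38)/2 × 0.25 = 1.13875
  [4.25→10.25]: (4.38+0.58)/2 × 6 = 14.88
  [10.25→10.75]: (0.58+0.49)/2 × 0.5 = 0.2675
  Sum = 40.07875 µg/mL·hr
Extrapolated tail: C_last / k_e = 0.49 / 0.343 = 1.429
AUC_0→∞ = 40.07875 + 1.429 = 41.50775 µg/mL·hr

AUC = 41.51 µg/mL·hr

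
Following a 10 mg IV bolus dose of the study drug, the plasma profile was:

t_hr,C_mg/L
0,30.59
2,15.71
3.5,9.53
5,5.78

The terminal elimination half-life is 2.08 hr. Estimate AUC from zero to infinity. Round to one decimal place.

Trapezoidal AUC_0→5:
  [0→2]: (30.59+15.71)/2 × 2 = 46.3
  [2→3.5]: (15.71+9.53)/2 × 1.5 = 18.93
  [3.5→5]: (9.53+5.78)/2 × 1.5 = 11.4825
  Sum = 76.7125 mg/L·hr
k_e = ln2 / t½ = 0.693147 / 2.08 = 0.3332 hr^-1
Extrapolated tail: C_last / k_e = 5.78 / 0.3332 = 17.347
AUC_0→∞ = 76.7125 + 17.347 = 94.0595 mg/L·hr

AUC = 94.1 mg/L·hr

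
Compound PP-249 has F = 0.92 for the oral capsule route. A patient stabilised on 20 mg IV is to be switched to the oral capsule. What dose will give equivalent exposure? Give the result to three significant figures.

For equal systemic exposure: F × D_ev = D_iv
D_ev = D_iv / F = 20 / 0.92 = 21.7391 mg

D_oral = 21.7 mg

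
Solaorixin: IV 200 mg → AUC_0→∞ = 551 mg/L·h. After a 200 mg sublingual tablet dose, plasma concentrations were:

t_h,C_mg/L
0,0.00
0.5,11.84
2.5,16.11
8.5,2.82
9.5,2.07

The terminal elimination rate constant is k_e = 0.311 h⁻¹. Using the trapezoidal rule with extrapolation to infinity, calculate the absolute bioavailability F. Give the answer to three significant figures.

Trapezoidal AUC_0→9.5 (sublingual tablet):
  [0→0.5]: (0.00+11.84)/2 × 0.5 = 2.96
  [0.5→2.5]: (11.84+16.11)/2 × 2 = 27.95
  [2.5→8.5]: (16.11+2.82)/2 × 6 = 56.79
  [8.5→9.5]: (2.82+2.07)/2 × 1 = 2.445
  Sum = 90.145 mg/L·h
Tail: C_last/k_e = 2.07/0.311 = 6.656
AUC_0→∞ (sublingual tablet) = 90.145 + 6.656 = 96.801 mg/L·h
F = (AUC_ev/D_ev)/(AUC_iv/D_iv) = (96.801/200)/(551/200) = 0.484005/2.755 = 0.1757

F = 0.176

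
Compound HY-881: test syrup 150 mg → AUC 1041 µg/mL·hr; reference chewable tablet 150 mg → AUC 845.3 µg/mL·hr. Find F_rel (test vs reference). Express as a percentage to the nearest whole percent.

F_rel = (AUC_test/D_test) / (AUC_ref/D_ref)
      = (1041/150) / (845.3/150)
      = 6.94 / 5.63533 = 1.2315 = 123.15%

F_rel = 123%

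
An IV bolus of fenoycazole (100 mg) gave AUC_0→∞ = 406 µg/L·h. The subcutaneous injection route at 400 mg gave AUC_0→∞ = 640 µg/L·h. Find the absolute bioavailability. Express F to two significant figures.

F = 0.39

F = (AUC_ev / D_ev) / (AUC_iv / D_iv)
  = (640/400) / (406/100)
  = 1.6 / 4.06 = 0.3941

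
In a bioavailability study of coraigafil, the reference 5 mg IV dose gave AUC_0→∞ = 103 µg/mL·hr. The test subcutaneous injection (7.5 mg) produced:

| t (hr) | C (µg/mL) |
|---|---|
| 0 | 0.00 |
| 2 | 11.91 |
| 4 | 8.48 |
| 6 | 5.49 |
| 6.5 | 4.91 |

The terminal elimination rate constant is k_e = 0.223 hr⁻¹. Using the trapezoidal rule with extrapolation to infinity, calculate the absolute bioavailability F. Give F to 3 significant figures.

F = 0.459

Trapezoidal AUC_0→6.5 (subcutaneous injection):
  [0→2]: (0.00+11.91)/2 × 2 = 11.91
  [2→4]: (11.91+8.48)/2 × 2 = 20.39
  [4→6]: (8.48+5.49)/2 × 2 = 13.97
  [6→6.5]: (5.49+4.91)/2 × 0.5 = 2.6
  Sum = 48.87 µg/mL·hr
Tail: C_last/k_e = 4.91/0.223 = 22.018
AUC_0→∞ (subcutaneous injection) = 48.87 + 22.018 = 70.888 µg/mL·hr
F = (AUC_ev/D_ev)/(AUC_iv/D_iv) = (70.888/7.5)/(103/5) = 9.45173/20.6 = 0.4588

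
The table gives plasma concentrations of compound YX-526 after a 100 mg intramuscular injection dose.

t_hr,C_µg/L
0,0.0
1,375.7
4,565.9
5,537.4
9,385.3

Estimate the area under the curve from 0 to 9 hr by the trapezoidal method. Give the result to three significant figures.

AUC = 4000 µg/L·hr

Trapezoidal AUC_0→9:
  [0→1]: (0.0+375.7)/2 × 1 = 187.85
  [1→4]: (375.7+565.9)/2 × 3 = 1412.4
  [4→5]: (565.9+537.4)/2 × 1 = 551.65
  [5→9]: (537.4+385.3)/2 × 4 = 1845.4
  Sum = 3997.3 µg/L·hr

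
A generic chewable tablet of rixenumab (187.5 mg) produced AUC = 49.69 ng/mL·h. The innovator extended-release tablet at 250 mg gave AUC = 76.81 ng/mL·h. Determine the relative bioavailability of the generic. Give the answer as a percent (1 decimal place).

F_rel = (AUC_test/D_test) / (AUC_ref/D_ref)
      = (49.69/187.5) / (76.81/250)
      = 0.265013 / 0.30724 = 0.8626 = 86.26%

F_rel = 86.3%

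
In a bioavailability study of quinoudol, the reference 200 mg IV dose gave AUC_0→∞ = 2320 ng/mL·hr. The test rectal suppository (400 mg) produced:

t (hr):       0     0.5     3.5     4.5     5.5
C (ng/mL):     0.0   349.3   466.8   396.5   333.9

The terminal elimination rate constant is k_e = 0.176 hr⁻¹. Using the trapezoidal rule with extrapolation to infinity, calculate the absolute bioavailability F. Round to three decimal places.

Trapezoidal AUC_0→5.5 (rectal suppository):
  [0→0.5]: (0.0+349.3)/2 × 0.5 = 87.325
  [0.5→3.5]: (349.3+466.8)/2 × 3 = 1224.15
  [3.5→4.5]: (466.8+396.5)/2 × 1 = 431.65
  [4.5→5.5]: (396.5+333.9)/2 × 1 = 365.2
  Sum = 2108.325 ng/mL·hr
Tail: C_last/k_e = 333.9/0.176 = 1897.159
AUC_0→∞ (rectal suppository) = 2108.325 + 1897.159 = 4005.484 ng/mL·hr
F = (AUC_ev/D_ev)/(AUC_iv/D_iv) = (4005.484/400)/(2320/200) = 10.01371/11.6 = 0.8633

F = 0.863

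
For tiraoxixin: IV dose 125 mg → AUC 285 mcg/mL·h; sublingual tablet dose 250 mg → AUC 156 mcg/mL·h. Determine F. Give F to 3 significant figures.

F = 0.274

F = (AUC_ev / D_ev) / (AUC_iv / D_iv)
  = (156/250) / (285/125)
  = 0.624 / 2.28 = 0.2737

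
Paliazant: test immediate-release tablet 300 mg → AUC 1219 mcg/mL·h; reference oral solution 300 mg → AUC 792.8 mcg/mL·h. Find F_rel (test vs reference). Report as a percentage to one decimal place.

F_rel = (AUC_test/D_test) / (AUC_ref/D_ref)
      = (1219/300) / (792.8/300)
      = 4.06333 / 2.64267 = 1.5376 = 153.76%

F_rel = 153.8%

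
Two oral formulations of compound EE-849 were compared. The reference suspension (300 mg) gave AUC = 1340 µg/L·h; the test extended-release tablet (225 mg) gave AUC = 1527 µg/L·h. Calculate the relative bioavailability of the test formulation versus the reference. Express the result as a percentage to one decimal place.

F_rel = (AUC_test/D_test) / (AUC_ref/D_ref)
      = (1527/225) / (1340/300)
      = 6.78667 / 4.46667 = 1.5194 = 151.94%

F_rel = 151.9%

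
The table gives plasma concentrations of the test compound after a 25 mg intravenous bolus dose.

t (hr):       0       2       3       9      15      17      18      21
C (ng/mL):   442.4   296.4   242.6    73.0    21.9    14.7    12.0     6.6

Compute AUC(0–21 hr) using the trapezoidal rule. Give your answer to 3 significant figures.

AUC = 2320 ng/mL·hr

Trapezoidal AUC_0→21:
  [0→2]: (442.4+296.4)/2 × 2 = 738.8
  [2→3]: (296.4+242.6)/2 × 1 = 269.5
  [3→9]: (242.6+73.0)/2 × 6 = 946.8
  [9→15]: (73.0+21.9)/2 × 6 = 284.7
  [15→17]: (21.9+14.7)/2 × 2 = 36.6
  [17→18]: (14.7+12.0)/2 × 1 = 13.35
  [18→21]: (12.0+6.6)/2 × 3 = 27.9
  Sum = 2317.65 ng/mL·hr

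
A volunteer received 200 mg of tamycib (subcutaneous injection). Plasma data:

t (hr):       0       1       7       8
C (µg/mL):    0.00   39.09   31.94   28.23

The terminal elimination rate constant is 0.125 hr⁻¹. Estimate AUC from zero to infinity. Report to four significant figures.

AUC = 488.6 µg/mL·hr

Trapezoidal AUC_0→8:
  [0→1]: (0.00+39.09)/2 × 1 = 19.545
  [1→7]: (39.09+31.94)/2 × 6 = 213.09
  [7→8]: (31.94+28.23)/2 × 1 = 30.085
  Sum = 262.72 µg/mL·hr
Extrapolated tail: C_last / k_e = 28.23 / 0.125 = 225.840
AUC_0→∞ = 262.72 + 225.840 = 488.56 µg/mL·hr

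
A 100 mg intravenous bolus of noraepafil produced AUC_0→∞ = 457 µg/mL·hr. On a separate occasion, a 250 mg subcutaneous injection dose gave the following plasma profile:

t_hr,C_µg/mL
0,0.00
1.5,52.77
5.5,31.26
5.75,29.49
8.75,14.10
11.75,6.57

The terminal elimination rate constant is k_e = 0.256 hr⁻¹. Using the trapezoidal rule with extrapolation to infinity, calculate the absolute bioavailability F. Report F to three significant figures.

F = 0.295

Trapezoidal AUC_0→11.75 (subcutaneous injection):
  [0→1.5]: (0.00+52.77)/2 × 1.5 = 39.5775
  [1.5→5.5]: (52.77+31.26)/2 × 4 = 168.06
  [5.5→5.75]: (31.26+29.49)/2 × 0.25 = 7.59375
  [5.75→8.75]: (29.49+14.10)/2 × 3 = 65.385
  [8.75→11.75]: (14.10+6.57)/2 × 3 = 31.005
  Sum = 311.62125 µg/mL·hr
Tail: C_last/k_e = 6.57/0.256 = 25.664
AUC_0→∞ (subcutaneous injection) = 311.62125 + 25.664 = 337.28525 µg/mL·hr
F = (AUC_ev/D_ev)/(AUC_iv/D_iv) = (337.28525/250)/(457/100) = 1.349141/4.57 = 0.2952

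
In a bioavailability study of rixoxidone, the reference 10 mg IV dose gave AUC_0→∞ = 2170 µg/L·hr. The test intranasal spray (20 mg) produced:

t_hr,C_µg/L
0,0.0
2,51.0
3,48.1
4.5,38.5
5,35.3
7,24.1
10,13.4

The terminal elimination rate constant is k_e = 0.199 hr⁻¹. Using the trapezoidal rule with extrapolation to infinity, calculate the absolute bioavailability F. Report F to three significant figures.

F = 0.0845

Trapezoidal AUC_0→10 (intranasal spray):
  [0→2]: (0.0+51.0)/2 × 2 = 51.0
  [2→3]: (51.0+48.1)/2 × 1 = 49.55
  [3→4.5]: (48.1+38.5)/2 × 1.5 = 64.95
  [4.5→5]: (38.5+35.3)/2 × 0.5 = 18.45
  [5→7]: (35.3+24.1)/2 × 2 = 59.4
  [7→10]: (24.1+13.4)/2 × 3 = 56.25
  Sum = 299.6 µg/L·hr
Tail: C_last/k_e = 13.4/0.199 = 67.337
AUC_0→∞ (intranasal spray) = 299.6 + 67.337 = 366.937 µg/L·hr
F = (AUC_ev/D_ev)/(AUC_iv/D_iv) = (366.937/20)/(2170/10) = 18.34685/217 = 0.0845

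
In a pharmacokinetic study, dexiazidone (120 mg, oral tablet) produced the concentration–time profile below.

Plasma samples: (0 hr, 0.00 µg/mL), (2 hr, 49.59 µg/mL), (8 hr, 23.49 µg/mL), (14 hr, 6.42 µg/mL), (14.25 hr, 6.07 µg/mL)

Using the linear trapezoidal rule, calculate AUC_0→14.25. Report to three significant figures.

AUC = 360 µg/mL·hr

Trapezoidal AUC_0→14.25:
  [0→2]: (0.00+49.59)/2 × 2 = 49.59
  [2→8]: (49.59+23.49)/2 × 6 = 219.24
  [8→14]: (23.49+6.42)/2 × 6 = 89.73
  [14→14.25]: (6.42+6.07)/2 × 0.25 = 1.56125
  Sum = 360.12125 µg/mL·hr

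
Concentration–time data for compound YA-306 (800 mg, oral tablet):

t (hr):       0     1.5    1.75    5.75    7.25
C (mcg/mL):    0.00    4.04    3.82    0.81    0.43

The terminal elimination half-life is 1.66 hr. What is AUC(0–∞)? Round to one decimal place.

Trapezoidal AUC_0→7.25:
  [0→1.5]: (0.00+4.04)/2 × 1.5 = 3.03
  [1.5→1.75]: (4.04+3.82)/2 × 0.25 = 0.9825
  [1.75→5.75]: (3.82+0.81)/2 × 4 = 9.26
  [5.75→7.25]: (0.81+0.43)/2 × 1.5 = 0.93
  Sum = 14.2025 mcg/mL·hr
k_e = ln2 / t½ = 0.693147 / 1.66 = 0.4176 hr^-1
Extrapolated tail: C_last / k_e = 0.43 / 0.4176 = 1.030
AUC_0→∞ = 14.2025 + 1.030 = 15.2325 mcg/mL·hr

AUC = 15.2 mcg/mL·hr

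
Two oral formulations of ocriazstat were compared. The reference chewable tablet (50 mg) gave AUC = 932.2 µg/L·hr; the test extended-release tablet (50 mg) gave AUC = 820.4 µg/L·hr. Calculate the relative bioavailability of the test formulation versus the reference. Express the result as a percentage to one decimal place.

F_rel = 88.0%

F_rel = (AUC_test/D_test) / (AUC_ref/D_ref)
      = (820.4/50) / (932.2/50)
      = 16.408 / 18.644 = 0.8801 = 88.01%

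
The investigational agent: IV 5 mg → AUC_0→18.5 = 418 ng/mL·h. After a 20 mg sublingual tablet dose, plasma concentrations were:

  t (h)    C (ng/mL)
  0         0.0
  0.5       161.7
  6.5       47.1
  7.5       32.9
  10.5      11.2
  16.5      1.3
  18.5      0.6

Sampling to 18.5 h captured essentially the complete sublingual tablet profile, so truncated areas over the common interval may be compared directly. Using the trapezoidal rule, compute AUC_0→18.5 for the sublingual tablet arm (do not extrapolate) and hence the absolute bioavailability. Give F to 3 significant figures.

Trapezoidal AUC_0→18.5 (sublingual tablet):
  [0→0.5]: (0.0+161.7)/2 × 0.5 = 40.425
  [0.5→6.5]: (161.7+47.1)/2 × 6 = 626.4
  [6.5→7.5]: (47.1+32.9)/2 × 1 = 40.0
  [7.5→10.5]: (32.9+11.2)/2 × 3 = 66.15
  [10.5→16.5]: (11.2+1.3)/2 × 6 = 37.5
  [16.5→18.5]: (1.3+0.6)/2 × 2 = 1.9
  Sum = 812.375 ng/mL·h
F = (AUC_ev/D_ev)/(AUC_iv/D_iv) = (812.375/20)/(418/5) = 40.61875/83.6 = 0.4859

F = 0.486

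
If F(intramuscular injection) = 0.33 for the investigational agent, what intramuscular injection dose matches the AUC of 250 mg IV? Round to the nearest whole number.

D_intramuscular = 758 mg

For equal systemic exposure: F × D_ev = D_iv
D_ev = D_iv / F = 250 / 0.33 = 757.576 mg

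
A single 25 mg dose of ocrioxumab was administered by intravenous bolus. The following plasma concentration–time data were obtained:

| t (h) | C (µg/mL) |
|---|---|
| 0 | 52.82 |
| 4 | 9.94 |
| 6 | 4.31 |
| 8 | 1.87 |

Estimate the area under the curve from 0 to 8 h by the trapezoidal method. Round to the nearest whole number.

Trapezoidal AUC_0→8:
  [0→4]: (52.82+9.94)/2 × 4 = 125.52
  [4→6]: (9.94+4.31)/2 × 2 = 14.25
  [6→8]: (4.31+1.87)/2 × 2 = 6.18
  Sum = 145.95 µg/mL·h

AUC = 146 µg/mL·h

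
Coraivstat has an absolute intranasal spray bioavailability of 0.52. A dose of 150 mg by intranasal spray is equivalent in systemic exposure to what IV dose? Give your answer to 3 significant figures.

Systemic exposure from an extravascular dose = F × D_ev, so the equivalent IV dose is F × D_ev.
D_iv = F × D_ev = 0.52 × 150 = 78 mg

D_iv = 78.0 mg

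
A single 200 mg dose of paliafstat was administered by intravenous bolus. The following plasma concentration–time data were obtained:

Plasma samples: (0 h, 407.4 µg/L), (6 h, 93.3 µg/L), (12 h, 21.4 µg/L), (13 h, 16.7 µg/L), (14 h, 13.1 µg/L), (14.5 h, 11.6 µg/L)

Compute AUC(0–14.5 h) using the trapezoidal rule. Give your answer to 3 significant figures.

Trapezoidal AUC_0→14.5:
  [0→6]: (407.4+93.3)/2 × 6 = 1502.1
  [6→12]: (93.3+21.4)/2 × 6 = 344.1
  [12→13]: (21.4+16.7)/2 × 1 = 19.05
  [13→14]: (16.7+13.1)/2 × 1 = 14.9
  [14→14.5]: (13.1+11.6)/2 × 0.5 = 6.175
  Sum = 1886.325 µg/L·h

AUC = 1890 µg/L·h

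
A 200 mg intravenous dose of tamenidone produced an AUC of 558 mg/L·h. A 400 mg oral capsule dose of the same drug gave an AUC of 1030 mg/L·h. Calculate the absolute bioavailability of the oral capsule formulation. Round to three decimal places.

F = 0.923

F = (AUC_ev / D_ev) / (AUC_iv / D_iv)
  = (1030/400) / (558/200)
  = 2.575 / 2.79 = 0.9229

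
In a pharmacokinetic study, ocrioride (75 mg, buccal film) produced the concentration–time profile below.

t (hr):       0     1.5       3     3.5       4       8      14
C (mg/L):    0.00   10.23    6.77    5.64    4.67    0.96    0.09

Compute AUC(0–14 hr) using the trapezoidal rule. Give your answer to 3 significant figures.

Trapezoidal AUC_0→14:
  [0→1.5]: (0.00+10.23)/2 × 1.5 = 7.6725
  [1.5→3]: (10.23+6.77)/2 × 1.5 = 12.75
  [3→3.5]: (6.77+5.64)/2 × 0.5 = 3.1025
  [3.5→4]: (5.64+4.67)/2 × 0.5 = 2.5775
  [4→8]: (4.67+0.96)/2 × 4 = 11.26
  [8→14]: (0.96+0.09)/2 × 6 = 3.15
  Sum = 40.5125 mg/L·hr

AUC = 40.5 mg/L·hr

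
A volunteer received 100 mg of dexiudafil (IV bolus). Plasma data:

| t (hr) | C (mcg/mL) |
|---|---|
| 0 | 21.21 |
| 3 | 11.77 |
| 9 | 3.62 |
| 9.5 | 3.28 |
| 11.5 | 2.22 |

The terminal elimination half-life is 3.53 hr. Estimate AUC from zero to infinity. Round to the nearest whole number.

AUC = 114 mcg/mL·hr

Trapezoidal AUC_0→11.5:
  [0→3]: (21.21+11.77)/2 × 3 = 49.47
  [3→9]: (11.77+3.62)/2 × 6 = 46.17
  [9→9.5]: (3.62+3.28)/2 × 0.5 = 1.725
  [9.5→11.5]: (3.28+2.22)/2 × 2 = 5.5
  Sum = 102.865 mcg/mL·hr
k_e = ln2 / t½ = 0.693147 / 3.53 = 0.1964 hr^-1
Extrapolated tail: C_last / k_e = 2.22 / 0.1964 = 11.303
AUC_0→∞ = 102.865 + 11.303 = 114.168 mcg/mL·hr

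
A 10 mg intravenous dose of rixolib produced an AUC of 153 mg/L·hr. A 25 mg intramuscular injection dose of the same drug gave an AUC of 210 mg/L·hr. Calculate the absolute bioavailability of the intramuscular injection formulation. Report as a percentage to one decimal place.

F = 54.9%

F = (AUC_ev / D_ev) / (AUC_iv / D_iv)
  = (210/25) / (153/10)
  = 8.4 / 15.3 = 0.5490
  = 54.90%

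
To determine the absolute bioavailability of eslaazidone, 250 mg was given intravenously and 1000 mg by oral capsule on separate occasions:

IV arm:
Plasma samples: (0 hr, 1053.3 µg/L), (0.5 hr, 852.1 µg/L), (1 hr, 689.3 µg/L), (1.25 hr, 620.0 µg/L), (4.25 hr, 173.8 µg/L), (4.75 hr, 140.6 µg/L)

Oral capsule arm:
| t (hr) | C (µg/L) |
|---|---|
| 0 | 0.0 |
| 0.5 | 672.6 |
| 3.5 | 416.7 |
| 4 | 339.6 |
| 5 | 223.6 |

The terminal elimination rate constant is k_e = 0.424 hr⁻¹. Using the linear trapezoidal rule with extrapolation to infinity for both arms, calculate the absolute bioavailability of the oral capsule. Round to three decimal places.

Trapezoidal AUC_0→4.75 (IV):
  [0→0.5]: (1053.3+852.1)/2 × 0.5 = 476.35
  [0.5→1]: (852.1+689.3)/2 × 0.5 = 385.35
  [1→1.25]: (689.3+620.0)/2 × 0.25 = 163.6625
  [1.25→4.25]: (620.0+173.8)/2 × 3 = 1190.7
  [4.25→4.75]: (173.8+140.6)/2 × 0.5 = 78.6
  Sum = 2294.6625 µg/L·hr
IV tail: 140.6/0.424 = 331.604; AUC_iv,0→∞ = 2294.6625 + 331.604 = 2626.2665 µg/L·hr
Trapezoidal AUC_0→5 (oral capsule):
  [0→0.5]: (0.0+672.6)/2 × 0.5 = 168.15
  [0.5→3.5]: (672.6+416.7)/2 × 3 = 1633.95
  [3.5→4]: (416.7+339.6)/2 × 0.5 = 189.075
  [4→5]: (339.6+223.6)/2 × 1 = 281.6
  Sum = 2272.775 µg/L·hr
oral capsule tail: 223.6/0.424 = 527.358; AUC_ev,0→∞ = 2272.775 + 527.358 = 2800.133 µg/L·hr
F = (AUC_ev/D_ev)/(AUC_iv/D_iv) = (2800.133/1000)/(2626.2665/250) = 2.800133/10.505066 = 0.2666

F = 0.267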